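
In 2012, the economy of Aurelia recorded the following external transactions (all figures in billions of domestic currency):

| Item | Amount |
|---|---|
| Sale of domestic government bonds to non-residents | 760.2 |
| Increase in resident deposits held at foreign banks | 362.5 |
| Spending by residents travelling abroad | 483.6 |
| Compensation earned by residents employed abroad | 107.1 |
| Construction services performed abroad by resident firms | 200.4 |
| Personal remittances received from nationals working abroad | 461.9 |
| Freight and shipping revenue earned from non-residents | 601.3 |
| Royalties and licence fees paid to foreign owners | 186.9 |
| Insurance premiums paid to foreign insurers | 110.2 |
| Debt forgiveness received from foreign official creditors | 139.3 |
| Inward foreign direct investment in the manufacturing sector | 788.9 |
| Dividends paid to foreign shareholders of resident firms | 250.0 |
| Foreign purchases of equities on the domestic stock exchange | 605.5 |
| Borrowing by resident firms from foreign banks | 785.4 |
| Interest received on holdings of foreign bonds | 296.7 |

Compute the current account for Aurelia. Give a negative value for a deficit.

636.7

Services: 200.4 - 186.9 - 483.6 + 601.3 - 110.2 = 21.0
Primary income: 107.1 + 296.7 - 250.0 = 153.8
Secondary income: 461.9
Current account = 21.0 + 153.8 + 461.9 = 636.7
(Excluded from the current account — financial account: sale of domestic government bonds to non-residents 760.2, increase in resident deposits held at foreign banks 362.5, inward foreign direct investment in the manufacturing sector 788.9, foreign purchases of equities on the domestic stock exchange 605.5, borrowing by resident firms from foreign banks 785.4; capital account: debt forgiveness received from foreign official creditors 139.3.)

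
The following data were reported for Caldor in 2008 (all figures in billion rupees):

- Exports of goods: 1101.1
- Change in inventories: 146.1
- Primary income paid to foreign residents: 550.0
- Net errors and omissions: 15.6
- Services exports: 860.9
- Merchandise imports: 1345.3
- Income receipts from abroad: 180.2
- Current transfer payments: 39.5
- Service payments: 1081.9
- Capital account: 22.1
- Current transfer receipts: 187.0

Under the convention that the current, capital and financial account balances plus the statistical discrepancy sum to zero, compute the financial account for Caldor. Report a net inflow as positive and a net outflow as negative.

Goods balance = 1101.1 - 1345.3 = -244.2
Services balance = 860.9 - 1081.9 = -221.0
Trade balance (goods + services) = -244.2 + (-221.0) = -465.2
Net primary income = 180.2 - 550.0 = -369.8
Net secondary income = 187.0 - 39.5 = 147.5
Current account = -465.2 + (-369.8) + 147.5 = -687.5
Financial account = -(-687.5 + 22.1 + 15.6) = 649.8

649.8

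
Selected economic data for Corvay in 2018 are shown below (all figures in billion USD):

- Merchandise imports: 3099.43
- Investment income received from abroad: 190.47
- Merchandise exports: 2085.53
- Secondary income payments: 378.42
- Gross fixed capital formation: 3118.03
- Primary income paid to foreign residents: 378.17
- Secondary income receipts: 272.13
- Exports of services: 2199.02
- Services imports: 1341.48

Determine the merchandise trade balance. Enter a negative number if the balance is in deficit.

Goods balance = 2085.53 - 3099.43 = -1013.90

-1013.90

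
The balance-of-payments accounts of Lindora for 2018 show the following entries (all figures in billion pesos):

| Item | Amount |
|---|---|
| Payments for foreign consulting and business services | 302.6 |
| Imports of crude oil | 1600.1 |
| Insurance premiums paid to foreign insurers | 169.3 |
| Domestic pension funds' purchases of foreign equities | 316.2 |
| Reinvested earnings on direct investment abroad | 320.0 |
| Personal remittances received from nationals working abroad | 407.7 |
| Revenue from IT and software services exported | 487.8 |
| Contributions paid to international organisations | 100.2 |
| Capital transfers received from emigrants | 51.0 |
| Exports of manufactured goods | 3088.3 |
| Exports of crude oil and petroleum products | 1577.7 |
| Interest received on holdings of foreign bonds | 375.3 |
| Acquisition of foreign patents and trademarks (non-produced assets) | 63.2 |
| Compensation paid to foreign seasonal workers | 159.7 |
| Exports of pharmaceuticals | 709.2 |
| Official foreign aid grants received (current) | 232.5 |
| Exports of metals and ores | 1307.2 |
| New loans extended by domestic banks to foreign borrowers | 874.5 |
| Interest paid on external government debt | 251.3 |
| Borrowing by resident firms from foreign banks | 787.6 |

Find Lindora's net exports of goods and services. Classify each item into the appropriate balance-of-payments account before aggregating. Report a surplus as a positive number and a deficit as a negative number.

5098.2

Goods: 1577.7 - 1600.1 + 709.2 + 3088.3 + 1307.2 = 5082.3
Services: -169.3 + 487.8 - 302.6 = 15.9
Trade balance = 5082.3 + 15.9 = 5098.2
(Excluded from the trade balance — financial account: domestic pension funds' purchases of foreign equities 316.2, new loans extended by domestic banks to foreign borrowers 874.5, borrowing by resident firms from foreign banks 787.6; primary income: reinvested earnings on direct investment abroad 320.0, interest received on holdings of foreign bonds 375.3, compensation paid to foreign seasonal workers 159.7, interest paid on external government debt 251.3; secondary income: personal remittances received from nationals working abroad 407.7, contributions paid to international organisations 100.2, official foreign aid grants received (current) 232.5; capital account: capital transfers received from emigrants 51.0, acquisition of foreign patents and trademarks (non-produced assets) 63.2.)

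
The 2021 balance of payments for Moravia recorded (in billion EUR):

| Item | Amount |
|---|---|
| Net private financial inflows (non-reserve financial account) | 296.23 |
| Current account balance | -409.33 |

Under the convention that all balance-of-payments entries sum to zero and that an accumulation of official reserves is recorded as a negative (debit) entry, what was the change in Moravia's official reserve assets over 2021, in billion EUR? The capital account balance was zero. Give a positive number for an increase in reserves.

Official reserve transactions balance = -((-409.33) + 296.23) = 113.10
An accumulation of reserves is recorded as a debit (negative entry), so the change in the stock of reserves is the negative of that balance.
Change in official reserves = -(113.10) = -113.10

-113.10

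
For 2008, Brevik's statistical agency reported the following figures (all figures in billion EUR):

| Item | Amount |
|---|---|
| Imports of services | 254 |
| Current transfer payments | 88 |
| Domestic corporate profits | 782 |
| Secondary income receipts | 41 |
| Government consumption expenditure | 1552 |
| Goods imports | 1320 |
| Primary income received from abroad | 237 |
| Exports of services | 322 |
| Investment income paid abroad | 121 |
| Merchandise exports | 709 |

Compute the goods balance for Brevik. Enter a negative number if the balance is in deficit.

Goods balance = 709 - 1320 = -611

-611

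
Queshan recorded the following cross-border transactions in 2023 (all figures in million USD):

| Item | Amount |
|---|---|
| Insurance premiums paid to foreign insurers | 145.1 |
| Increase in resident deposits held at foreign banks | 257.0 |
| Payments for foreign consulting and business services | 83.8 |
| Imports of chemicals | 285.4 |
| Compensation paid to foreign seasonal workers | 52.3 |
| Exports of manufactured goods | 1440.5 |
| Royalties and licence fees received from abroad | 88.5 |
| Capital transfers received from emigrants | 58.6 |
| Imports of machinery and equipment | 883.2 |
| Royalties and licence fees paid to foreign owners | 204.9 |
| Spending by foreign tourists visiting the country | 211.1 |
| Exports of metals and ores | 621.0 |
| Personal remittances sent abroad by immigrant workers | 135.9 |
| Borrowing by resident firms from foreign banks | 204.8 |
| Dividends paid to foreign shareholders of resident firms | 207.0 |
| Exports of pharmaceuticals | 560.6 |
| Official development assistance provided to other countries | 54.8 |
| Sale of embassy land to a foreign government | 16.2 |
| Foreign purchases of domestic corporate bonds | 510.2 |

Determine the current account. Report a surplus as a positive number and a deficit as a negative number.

Goods: -883.2 + 1440.5 + 621.0 - 285.4 + 560.6 = 1453.5
Services: -83.8 + 211.1 - 145.1 + 88.5 - 204.9 = -134.2
Primary income: -52.3 - 207.0 = -259.3
Secondary income: -135.9 - 54.8 = -190.7
Current account = 1453.5 + (-134.2) + (-259.3) + (-190.7) = 869.3
(Excluded from the current account — financial account: increase in resident deposits held at foreign banks 257.0, borrowing by resident firms from foreign banks 204.8, foreign purchases of domestic corporate bonds 510.2; capital account: capital transfers received from emigrants 58.6, sale of embassy land to a foreign government 16.2.)

869.3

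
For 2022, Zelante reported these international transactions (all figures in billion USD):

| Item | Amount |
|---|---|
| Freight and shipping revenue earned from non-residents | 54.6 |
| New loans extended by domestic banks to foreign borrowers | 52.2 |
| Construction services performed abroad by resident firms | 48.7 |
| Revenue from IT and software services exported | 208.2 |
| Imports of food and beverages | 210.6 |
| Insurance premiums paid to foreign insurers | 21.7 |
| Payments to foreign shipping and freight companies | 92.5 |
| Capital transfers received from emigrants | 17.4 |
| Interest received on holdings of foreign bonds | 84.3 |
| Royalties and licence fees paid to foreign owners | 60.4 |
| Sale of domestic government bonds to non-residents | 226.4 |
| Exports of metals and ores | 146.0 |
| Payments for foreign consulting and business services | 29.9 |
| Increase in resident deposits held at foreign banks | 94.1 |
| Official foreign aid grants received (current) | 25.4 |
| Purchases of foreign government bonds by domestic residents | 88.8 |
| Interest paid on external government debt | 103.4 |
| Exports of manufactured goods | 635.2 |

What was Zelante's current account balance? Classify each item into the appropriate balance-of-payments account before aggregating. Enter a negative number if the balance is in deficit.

683.9

Goods: 635.2 + 146.0 - 210.6 = 570.6
Services: -60.4 - 92.5 - 21.7 - 29.9 + 48.7 + 208.2 + 54.6 = 107.0
Primary income: 84.3 - 103.4 = -19.1
Secondary income: 25.4
Current account = 570.6 + 107.0 + (-19.1) + 25.4 = 683.9
(Excluded from the current account — financial account: new loans extended by domestic banks to foreign borrowers 52.2, sale of domestic government bonds to non-residents 226.4, increase in resident deposits held at foreign banks 94.1, purchases of foreign government bonds by domestic residents 88.8; capital account: capital transfers received from emigrants 17.4.)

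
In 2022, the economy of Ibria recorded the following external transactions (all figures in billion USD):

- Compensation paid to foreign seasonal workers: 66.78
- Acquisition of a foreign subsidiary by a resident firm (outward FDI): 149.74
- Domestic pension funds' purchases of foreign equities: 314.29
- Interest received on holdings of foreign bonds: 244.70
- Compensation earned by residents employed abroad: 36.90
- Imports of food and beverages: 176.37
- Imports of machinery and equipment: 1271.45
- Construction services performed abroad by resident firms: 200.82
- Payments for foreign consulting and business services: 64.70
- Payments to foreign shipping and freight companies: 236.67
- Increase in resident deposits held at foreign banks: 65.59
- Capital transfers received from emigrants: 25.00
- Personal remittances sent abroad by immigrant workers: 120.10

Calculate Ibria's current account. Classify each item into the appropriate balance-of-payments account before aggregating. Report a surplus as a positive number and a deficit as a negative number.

Goods: -1271.45 - 176.37 = -1447.82
Services: -64.70 - 236.67 + 200.82 = -100.55
Primary income: -66.78 + 244.70 + 36.90 = 214.82
Secondary income: -120.10
Current account = (-1447.82) + (-100.55) + 214.82 + (-120.10) = -1453.65
(Excluded from the current account — financial account: acquisition of a foreign subsidiary by a resident firm (outward FDI) 149.74, domestic pension funds' purchases of foreign equities 314.29, increase in resident deposits held at foreign banks 65.59; capital account: capital transfers received from emigrants 25.00.)

-1453.65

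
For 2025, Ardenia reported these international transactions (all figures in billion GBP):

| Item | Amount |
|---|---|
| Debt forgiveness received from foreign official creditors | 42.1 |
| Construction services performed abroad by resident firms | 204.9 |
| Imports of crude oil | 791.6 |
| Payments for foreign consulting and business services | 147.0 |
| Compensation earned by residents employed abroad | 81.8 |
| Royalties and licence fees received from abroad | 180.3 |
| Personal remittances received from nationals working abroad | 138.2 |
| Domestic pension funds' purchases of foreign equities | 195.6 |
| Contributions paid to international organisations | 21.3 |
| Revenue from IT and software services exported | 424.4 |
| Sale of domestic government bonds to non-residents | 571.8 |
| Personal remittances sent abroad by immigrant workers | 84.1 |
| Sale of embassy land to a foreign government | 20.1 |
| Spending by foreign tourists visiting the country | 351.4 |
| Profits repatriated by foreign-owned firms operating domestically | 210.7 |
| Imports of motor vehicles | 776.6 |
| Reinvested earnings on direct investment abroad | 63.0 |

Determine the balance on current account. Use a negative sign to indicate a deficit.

Goods: -791.6 - 776.6 = -1568.2
Services: 180.3 + 424.4 + 351.4 + 204.9 - 147.0 = 1014.0
Primary income: -210.7 + 63.0 + 81.8 = -65.9
Secondary income: -21.3 - 84.1 + 138.2 = 32.8
Current account = (-1568.2) + 1014.0 + (-65.9) + 32.8 = -587.3
(Excluded from the current account — capital account: debt forgiveness received from foreign official creditors 42.1, sale of embassy land to a foreign government 20.1; financial account: domestic pension funds' purchases of foreign equities 195.6, sale of domestic government bonds to non-residents 571.8.)

-587.3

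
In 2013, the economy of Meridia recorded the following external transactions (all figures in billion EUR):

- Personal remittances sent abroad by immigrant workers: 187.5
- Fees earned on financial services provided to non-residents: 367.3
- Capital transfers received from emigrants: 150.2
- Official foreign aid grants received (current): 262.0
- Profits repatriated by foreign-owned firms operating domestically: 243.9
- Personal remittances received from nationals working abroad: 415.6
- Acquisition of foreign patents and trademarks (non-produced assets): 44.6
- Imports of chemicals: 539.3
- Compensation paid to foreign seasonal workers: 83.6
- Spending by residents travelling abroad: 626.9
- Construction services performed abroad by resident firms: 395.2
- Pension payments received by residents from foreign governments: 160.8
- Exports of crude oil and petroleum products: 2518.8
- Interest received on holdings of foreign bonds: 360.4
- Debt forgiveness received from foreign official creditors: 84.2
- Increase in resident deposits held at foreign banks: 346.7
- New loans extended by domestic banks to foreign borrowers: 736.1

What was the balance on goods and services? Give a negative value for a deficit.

2115.1

Goods: -539.3 + 2518.8 = 1979.5
Services: -626.9 + 367.3 + 395.2 = 135.6
Trade balance = 1979.5 + 135.6 = 2115.1
(Excluded from the trade balance — secondary income: personal remittances sent abroad by immigrant workers 187.5, official foreign aid grants received (current) 262.0, personal remittances received from nationals working abroad 415.6, pension payments received by residents from foreign governments 160.8; capital account: capital transfers received from emigrants 150.2, acquisition of foreign patents and trademarks (non-produced assets) 44.6, debt forgiveness received from foreign official creditors 84.2; primary income: profits repatriated by foreign-owned firms operating domestically 243.9, compensation paid to foreign seasonal workers 83.6, interest received on holdings of foreign bonds 360.4; financial account: increase in resident deposits held at foreign banks 346.7, new loans extended by domestic banks to foreign borrowers 736.1.)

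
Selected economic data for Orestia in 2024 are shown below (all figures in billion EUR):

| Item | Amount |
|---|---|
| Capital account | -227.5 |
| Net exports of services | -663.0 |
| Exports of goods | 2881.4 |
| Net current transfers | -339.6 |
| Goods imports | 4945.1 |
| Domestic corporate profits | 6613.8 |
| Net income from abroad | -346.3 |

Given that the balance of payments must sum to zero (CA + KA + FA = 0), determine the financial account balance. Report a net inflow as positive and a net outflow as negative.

Goods balance = 2881.4 - 4945.1 = -2063.7
Services balance = -663.0
Trade balance (goods + services) = -2063.7 + (-663.0) = -2726.7
Net primary income = -346.3
Net secondary income = -339.6
Current account = -2726.7 + (-346.3) + (-339.6) = -3412.6
Financial account = -(-3412.6 + (-227.5)) = 3640.1

3640.1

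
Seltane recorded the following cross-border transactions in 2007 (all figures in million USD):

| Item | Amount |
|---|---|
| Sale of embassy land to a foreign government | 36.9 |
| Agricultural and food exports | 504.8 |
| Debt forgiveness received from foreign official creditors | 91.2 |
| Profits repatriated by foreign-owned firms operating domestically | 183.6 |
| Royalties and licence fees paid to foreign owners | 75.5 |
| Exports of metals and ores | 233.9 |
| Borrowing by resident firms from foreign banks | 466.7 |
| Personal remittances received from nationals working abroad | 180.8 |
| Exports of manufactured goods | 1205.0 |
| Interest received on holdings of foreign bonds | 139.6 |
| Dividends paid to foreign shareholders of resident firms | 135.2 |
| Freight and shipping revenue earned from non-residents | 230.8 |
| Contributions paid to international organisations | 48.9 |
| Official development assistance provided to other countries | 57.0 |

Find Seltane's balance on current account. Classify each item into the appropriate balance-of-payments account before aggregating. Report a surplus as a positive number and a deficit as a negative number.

Goods: 233.9 + 504.8 + 1205.0 = 1943.7
Services: -75.5 + 230.8 = 155.3
Primary income: -183.6 - 135.2 + 139.6 = -179.2
Secondary income: -48.9 + 180.8 - 57.0 = 74.9
Current account = 1943.7 + 155.3 + (-179.2) + 74.9 = 1994.7
(Excluded from the current account — capital account: sale of embassy land to a foreign government 36.9, debt forgiveness received from foreign official creditors 91.2; financial account: borrowing by resident firms from foreign banks 466.7.)

1994.7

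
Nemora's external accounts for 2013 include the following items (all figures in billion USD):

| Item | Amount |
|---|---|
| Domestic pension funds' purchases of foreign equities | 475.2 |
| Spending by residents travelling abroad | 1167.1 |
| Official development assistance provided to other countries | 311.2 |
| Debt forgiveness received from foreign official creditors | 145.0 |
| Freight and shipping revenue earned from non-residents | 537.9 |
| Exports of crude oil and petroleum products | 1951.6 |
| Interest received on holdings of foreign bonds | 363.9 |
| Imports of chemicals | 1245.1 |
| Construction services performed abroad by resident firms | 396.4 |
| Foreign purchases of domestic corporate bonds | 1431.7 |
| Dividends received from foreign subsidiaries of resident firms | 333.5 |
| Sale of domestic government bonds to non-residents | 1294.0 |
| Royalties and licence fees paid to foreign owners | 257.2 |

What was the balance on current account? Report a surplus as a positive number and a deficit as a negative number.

Goods: 1951.6 - 1245.1 = 706.5
Services: 396.4 - 1167.1 + 537.9 - 257.2 = -490.0
Primary income: 333.5 + 363.9 = 697.4
Secondary income: -311.2
Current account = 706.5 + (-490.0) + 697.4 + (-311.2) = 602.7
(Excluded from the current account — financial account: domestic pension funds' purchases of foreign equities 475.2, foreign purchases of domestic corporate bonds 1431.7, sale of domestic government bonds to non-residents 1294.0; capital account: debt forgiveness received from foreign official creditors 145.0.)

602.7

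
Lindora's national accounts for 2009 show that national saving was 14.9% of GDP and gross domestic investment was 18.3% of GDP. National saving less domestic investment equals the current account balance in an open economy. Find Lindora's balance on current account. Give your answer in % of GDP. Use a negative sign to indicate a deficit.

-3.4

CA = S - I = 14.9 - 18.3 = -3.4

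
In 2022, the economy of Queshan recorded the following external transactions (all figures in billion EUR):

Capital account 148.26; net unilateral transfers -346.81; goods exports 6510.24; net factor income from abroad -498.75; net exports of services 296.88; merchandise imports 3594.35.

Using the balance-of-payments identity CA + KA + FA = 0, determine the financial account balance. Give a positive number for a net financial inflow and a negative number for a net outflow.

-2515.47

Goods balance = 6510.24 - 3594.35 = 2915.89
Services balance = 296.88
Trade balance (goods + services) = 2915.89 + 296.88 = 3212.77
Net primary income = -498.75
Net secondary income = -346.81
Current account = 3212.77 + (-498.75) + (-346.81) = 2367.21
Financial account = -(2367.21 + 148.26) = -2515.47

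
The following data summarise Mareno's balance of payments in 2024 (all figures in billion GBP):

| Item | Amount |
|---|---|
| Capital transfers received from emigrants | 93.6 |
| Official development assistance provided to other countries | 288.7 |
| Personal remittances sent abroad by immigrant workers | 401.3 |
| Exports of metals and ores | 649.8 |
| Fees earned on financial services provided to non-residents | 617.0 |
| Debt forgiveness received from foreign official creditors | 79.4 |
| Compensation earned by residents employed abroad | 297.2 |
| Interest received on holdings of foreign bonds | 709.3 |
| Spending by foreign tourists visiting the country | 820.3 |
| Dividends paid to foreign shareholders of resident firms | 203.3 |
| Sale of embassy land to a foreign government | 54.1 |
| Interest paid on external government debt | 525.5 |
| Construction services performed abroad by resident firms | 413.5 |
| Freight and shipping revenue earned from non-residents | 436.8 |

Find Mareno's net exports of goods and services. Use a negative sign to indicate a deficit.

2937.4

Goods: 649.8
Services: 413.5 + 820.3 + 617.0 + 436.8 = 2287.6
Trade balance = 649.8 + 2287.6 = 2937.4
(Excluded from the trade balance — capital account: capital transfers received from emigrants 93.6, debt forgiveness received from foreign official creditors 79.4, sale of embassy land to a foreign government 54.1; secondary income: official development assistance provided to other countries 288.7, personal remittances sent abroad by immigrant workers 401.3; primary income: compensation earned by residents employed abroad 297.2, interest received on holdings of foreign bonds 709.3, dividends paid to foreign shareholders of resident firms 203.3, interest paid on external government debt 525.5.)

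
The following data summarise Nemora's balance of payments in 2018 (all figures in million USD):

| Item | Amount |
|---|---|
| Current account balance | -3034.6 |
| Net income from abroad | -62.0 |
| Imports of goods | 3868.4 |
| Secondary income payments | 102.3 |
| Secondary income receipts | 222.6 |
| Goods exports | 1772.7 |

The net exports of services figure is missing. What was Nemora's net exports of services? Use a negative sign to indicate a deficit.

Current account = goods balance + services balance + net primary income + net secondary income
Sum of the known components = -2037.4
Net exports of services = CA - (known components) = -3034.6 - (-2037.4) = -997.2

-997.2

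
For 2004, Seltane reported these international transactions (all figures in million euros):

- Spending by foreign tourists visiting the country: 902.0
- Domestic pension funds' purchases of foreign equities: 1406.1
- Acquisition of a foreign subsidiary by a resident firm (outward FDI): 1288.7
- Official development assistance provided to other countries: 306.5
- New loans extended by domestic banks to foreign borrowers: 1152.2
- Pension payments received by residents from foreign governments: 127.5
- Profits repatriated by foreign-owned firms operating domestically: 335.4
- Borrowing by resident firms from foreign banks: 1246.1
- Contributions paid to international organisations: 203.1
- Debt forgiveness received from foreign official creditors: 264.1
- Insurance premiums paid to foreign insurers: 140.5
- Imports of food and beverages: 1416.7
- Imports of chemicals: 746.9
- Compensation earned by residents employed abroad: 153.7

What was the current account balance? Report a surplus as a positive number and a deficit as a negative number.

-1965.9

Goods: -746.9 - 1416.7 = -2163.6
Services: 902.0 - 140.5 = 761.5
Primary income: -335.4 + 153.7 = -181.7
Secondary income: -203.1 + 127.5 - 306.5 = -382.1
Current account = (-2163.6) + 761.5 + (-181.7) + (-382.1) = -1965.9
(Excluded from the current account — financial account: domestic pension funds' purchases of foreign equities 1406.1, acquisition of a foreign subsidiary by a resident firm (outward FDI) 1288.7, new loans extended by domestic banks to foreign borrowers 1152.2, borrowing by resident firms from foreign banks 1246.1; capital account: debt forgiveness received from foreign official creditors 264.1.)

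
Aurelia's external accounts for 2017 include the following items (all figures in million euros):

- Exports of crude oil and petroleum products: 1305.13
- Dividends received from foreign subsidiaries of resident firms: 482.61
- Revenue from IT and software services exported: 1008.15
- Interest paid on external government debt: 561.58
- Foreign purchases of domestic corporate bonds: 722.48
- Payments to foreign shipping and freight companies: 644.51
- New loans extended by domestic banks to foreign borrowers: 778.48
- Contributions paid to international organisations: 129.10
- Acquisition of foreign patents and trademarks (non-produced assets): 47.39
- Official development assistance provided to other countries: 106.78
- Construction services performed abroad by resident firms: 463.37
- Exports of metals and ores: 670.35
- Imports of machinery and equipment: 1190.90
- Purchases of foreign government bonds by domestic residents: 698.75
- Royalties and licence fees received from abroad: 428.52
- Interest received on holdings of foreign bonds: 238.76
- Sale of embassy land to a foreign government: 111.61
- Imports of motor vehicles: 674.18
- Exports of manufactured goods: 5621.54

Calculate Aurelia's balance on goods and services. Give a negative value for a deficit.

6987.47

Goods: 670.35 - 1190.90 - 674.18 + 1305.13 + 5621.54 = 5731.94
Services: 428.52 - 644.51 + 1008.15 + 463.37 = 1255.53
Trade balance = 5731.94 + 1255.53 = 6987.47
(Excluded from the trade balance — primary income: dividends received from foreign subsidiaries of resident firms 482.61, interest paid on external government debt 561.58, interest received on holdings of foreign bonds 238.76; financial account: foreign purchases of domestic corporate bonds 722.48, new loans extended by domestic banks to foreign borrowers 778.48, purchases of foreign government bonds by domestic residents 698.75; secondary income: contributions paid to international organisations 129.10, official development assistance provided to other countries 106.78; capital account: acquisition of foreign patents and trademarks (non-produced assets) 47.39, sale of embassy land to a foreign government 111.61.)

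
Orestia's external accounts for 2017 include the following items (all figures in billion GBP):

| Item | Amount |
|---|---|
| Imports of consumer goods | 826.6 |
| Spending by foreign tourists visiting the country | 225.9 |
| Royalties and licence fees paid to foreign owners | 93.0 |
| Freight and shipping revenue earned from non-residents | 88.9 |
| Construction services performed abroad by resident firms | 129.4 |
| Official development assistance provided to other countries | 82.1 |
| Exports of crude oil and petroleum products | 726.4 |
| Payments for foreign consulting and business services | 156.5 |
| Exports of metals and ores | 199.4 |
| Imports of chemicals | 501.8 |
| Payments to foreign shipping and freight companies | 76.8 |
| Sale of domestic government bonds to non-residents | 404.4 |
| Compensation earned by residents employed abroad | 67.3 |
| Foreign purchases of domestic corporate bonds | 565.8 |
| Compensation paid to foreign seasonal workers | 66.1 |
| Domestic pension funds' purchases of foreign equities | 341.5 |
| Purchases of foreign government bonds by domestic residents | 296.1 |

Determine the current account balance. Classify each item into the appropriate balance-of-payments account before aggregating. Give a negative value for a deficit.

Goods: -501.8 + 726.4 + 199.4 - 826.6 = -402.6
Services: -76.8 - 93.0 - 156.5 + 129.4 + 88.9 + 225.9 = 117.9
Primary income: -66.1 + 67.3 = 1.2
Secondary income: -82.1
Current account = (-402.6) + 117.9 + 1.2 + (-82.1) = -365.6
(Excluded from the current account — financial account: sale of domestic government bonds to non-residents 404.4, foreign purchases of domestic corporate bonds 565.8, domestic pension funds' purchases of foreign equities 341.5, purchases of foreign government bonds by domestic residents 296.1.)

-365.6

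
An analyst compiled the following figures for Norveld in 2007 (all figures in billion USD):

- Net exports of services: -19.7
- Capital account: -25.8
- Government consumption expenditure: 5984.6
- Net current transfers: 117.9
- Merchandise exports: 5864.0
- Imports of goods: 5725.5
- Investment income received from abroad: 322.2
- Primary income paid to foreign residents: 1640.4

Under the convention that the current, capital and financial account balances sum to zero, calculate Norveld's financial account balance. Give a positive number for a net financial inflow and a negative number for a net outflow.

Goods balance = 5864.0 - 5725.5 = 138.5
Services balance = -19.7
Trade balance (goods + services) = 138.5 + (-19.7) = 118.8
Net primary income = 322.2 - 1640.4 = -1318.2
Net secondary income = 117.9
Current account = 118.8 + (-1318.2) + 117.9 = -1081.5
Financial account = -(-1081.5 + (-25.8)) = 1107.3

1107.3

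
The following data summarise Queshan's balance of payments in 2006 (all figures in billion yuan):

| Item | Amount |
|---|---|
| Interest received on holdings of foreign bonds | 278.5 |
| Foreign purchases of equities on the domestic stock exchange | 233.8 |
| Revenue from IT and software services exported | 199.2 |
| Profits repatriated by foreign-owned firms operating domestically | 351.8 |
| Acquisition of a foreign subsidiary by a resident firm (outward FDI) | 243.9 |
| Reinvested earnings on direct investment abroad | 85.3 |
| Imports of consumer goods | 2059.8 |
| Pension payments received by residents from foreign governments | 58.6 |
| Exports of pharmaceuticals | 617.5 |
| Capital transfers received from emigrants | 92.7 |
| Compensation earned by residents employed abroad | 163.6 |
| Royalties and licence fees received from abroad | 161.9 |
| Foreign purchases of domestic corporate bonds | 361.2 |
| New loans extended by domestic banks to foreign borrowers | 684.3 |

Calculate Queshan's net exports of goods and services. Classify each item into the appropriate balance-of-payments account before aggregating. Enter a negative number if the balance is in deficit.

Goods: 617.5 - 2059.8 = -1442.3
Services: 161.9 + 199.2 = 361.1
Trade balance = -1442.3 + 361.1 = -1081.2
(Excluded from the trade balance — primary income: interest received on holdings of foreign bonds 278.5, profits repatriated by foreign-owned firms operating domestically 351.8, reinvested earnings on direct investment abroad 85.3, compensation earned by residents employed abroad 163.6; financial account: foreign purchases of equities on the domestic stock exchange 233.8, acquisition of a foreign subsidiary by a resident firm (outward FDI) 243.9, foreign purchases of domestic corporate bonds 361.2, new loans extended by domestic banks to foreign borrowers 684.3; secondary income: pension payments received by residents from foreign governments 58.6; capital account: capital transfers received from emigrants 92.7.)

-1081.2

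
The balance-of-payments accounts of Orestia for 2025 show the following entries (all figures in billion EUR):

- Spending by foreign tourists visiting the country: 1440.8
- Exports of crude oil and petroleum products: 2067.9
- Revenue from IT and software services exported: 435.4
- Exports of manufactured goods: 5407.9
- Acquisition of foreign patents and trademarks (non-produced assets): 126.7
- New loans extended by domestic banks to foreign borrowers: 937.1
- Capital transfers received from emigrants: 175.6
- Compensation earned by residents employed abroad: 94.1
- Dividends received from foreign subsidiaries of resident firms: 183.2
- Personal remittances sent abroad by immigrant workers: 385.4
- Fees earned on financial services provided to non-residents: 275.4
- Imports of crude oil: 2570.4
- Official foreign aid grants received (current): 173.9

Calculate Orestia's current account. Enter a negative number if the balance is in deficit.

7122.8

Goods: -2570.4 + 2067.9 + 5407.9 = 4905.4
Services: 275.4 + 1440.8 + 435.4 = 2151.6
Primary income: 183.2 + 94.1 = 277.3
Secondary income: 173.9 - 385.4 = -211.5
Current account = 4905.4 + 2151.6 + 277.3 + (-211.5) = 7122.8
(Excluded from the current account — capital account: acquisition of foreign patents and trademarks (non-produced assets) 126.7, capital transfers received from emigrants 175.6; financial account: new loans extended by domestic banks to foreign borrowers 937.1.)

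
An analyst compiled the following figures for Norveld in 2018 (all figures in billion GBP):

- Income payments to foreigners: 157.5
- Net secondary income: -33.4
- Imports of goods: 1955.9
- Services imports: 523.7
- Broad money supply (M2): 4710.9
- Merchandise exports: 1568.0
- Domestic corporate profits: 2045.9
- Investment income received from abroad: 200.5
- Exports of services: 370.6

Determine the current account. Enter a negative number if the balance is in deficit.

-531.4

Goods balance = 1568.0 - 1955.9 = -387.9
Services balance = 370.6 - 523.7 = -153.1
Trade balance (goods + services) = -387.9 + (-153.1) = -541.0
Net primary income = 200.5 - 157.5 = 43.0
Net secondary income = -33.4
Current account = -541.0 + 43.0 + (-33.4) = -531.4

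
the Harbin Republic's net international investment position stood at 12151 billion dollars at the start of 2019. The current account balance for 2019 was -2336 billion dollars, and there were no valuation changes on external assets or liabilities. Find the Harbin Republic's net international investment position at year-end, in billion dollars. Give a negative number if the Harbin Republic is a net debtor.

With no valuation effects, change in NIIP = current account = -2336
End-of-year NIIP = 12151 + (-2336) = 9815

9815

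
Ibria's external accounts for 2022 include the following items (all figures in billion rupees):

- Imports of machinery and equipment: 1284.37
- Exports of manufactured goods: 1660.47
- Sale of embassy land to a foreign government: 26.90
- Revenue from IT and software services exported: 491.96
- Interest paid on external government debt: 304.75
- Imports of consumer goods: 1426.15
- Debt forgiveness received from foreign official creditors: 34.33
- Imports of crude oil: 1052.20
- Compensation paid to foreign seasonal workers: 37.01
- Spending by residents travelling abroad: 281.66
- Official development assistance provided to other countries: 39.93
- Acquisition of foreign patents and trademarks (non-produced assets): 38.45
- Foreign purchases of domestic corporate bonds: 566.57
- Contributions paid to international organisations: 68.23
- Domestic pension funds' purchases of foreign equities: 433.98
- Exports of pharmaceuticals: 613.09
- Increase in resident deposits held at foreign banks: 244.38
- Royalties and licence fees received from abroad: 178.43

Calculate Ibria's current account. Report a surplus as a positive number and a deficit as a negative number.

-1550.35

Goods: 613.09 - 1426.15 - 1284.37 + 1660.47 - 1052.20 = -1489.16
Services: -281.66 + 491.96 + 178.43 = 388.73
Primary income: -304.75 - 37.01 = -341.76
Secondary income: -39.93 - 68.23 = -108.16
Current account = (-1489.16) + 388.73 + (-341.76) + (-108.16) = -1550.35
(Excluded from the current account — capital account: sale of embassy land to a foreign government 26.90, debt forgiveness received from foreign official creditors 34.33, acquisition of foreign patents and trademarks (non-produced assets) 38.45; financial account: foreign purchases of domestic corporate bonds 566.57, domestic pension funds' purchases of foreign equities 433.98, increase in resident deposits held at foreign banks 244.38.)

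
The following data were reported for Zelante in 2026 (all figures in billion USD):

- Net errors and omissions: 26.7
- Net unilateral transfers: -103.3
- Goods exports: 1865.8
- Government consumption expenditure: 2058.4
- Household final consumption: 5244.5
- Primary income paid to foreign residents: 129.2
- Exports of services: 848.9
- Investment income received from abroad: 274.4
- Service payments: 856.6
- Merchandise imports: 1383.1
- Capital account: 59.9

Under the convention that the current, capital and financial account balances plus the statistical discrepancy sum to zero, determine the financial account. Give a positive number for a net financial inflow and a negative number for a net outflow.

Goods balance = 1865.8 - 1383.1 = 482.7
Services balance = 848.9 - 856.6 = -7.7
Trade balance (goods + services) = 482.7 + (-7.7) = 475.0
Net primary income = 274.4 - 129.2 = 145.2
Net secondary income = -103.3
Current account = 475.0 + 145.2 + (-103.3) = 516.9
Financial account = -(516.9 + 59.9 + 26.7) = -603.5

-603.5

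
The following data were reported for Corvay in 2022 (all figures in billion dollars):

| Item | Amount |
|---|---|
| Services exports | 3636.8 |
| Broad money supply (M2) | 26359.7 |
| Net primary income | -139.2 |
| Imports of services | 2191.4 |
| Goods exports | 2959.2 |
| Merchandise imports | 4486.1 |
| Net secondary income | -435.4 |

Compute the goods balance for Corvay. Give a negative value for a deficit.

-1526.9

Goods balance = 2959.2 - 4486.1 = -1526.9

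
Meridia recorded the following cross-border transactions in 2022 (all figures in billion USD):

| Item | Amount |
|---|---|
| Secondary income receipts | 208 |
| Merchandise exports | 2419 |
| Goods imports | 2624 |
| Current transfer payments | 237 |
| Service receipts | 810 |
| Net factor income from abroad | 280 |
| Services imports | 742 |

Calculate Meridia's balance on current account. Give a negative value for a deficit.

Goods balance = 2419 - 2624 = -205
Services balance = 810 - 742 = 68
Trade balance (goods + services) = -205 + 68 = -137
Net primary income = 280
Net secondary income = 208 - 237 = -29
Current account = -137 + 280 + (-29) = 114

114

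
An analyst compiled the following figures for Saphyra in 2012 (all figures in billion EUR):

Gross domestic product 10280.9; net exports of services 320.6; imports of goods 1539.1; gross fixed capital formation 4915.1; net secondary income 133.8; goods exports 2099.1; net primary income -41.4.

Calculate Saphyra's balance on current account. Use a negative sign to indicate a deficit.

973.0

Goods balance = 2099.1 - 1539.1 = 560.0
Services balance = 320.6
Trade balance (goods + services) = 560.0 + 320.6 = 880.6
Net primary income = -41.4
Net secondary income = 133.8
Current account = 880.6 + (-41.4) + 133.8 = 973.0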